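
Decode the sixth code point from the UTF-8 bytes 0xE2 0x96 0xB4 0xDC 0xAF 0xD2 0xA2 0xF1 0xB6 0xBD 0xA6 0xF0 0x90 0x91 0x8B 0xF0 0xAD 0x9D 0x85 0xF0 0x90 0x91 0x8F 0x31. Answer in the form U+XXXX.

Offset 0: leading byte 0xE2 = 11100010 → 3-byte char #1 = E2 96 B4.
Offset 3: leading byte 0xDC = 11011100 → 2-byte char #2 = DC AF.
Offset 5: leading byte 0xD2 = 11010010 → 2-byte char #3 = D2 A2.
Offset 7: leading byte 0xF1 = 11110001 → 4-byte char #4 = F1 B6 BD A6.
Offset 11: leading byte 0xF0 = 11110000 → 4-byte char #5 = F0 90 91 8B.
Offset 15: leading byte 0xF0 = 11110000 → 4-byte char #6 = F0 AD 9D 85.
Leading byte 0xF0 = 11110000 matches 11110xxx → 4-byte sequence.
Byte 1: 0xF0 = 11110000, payload 000 (3 bits).
Byte 2: 0xAD = 10101101 (10xxxxxx ✓), payload 101101.
Byte 3: 0x9D = 10011101 (10xxxxxx ✓), payload 011101.
Byte 4: 0x85 = 10000101 (10xxxxxx ✓), payload 000101.
Concatenate: 000101101011101000101 = 0x2D745 (21 bits → U+2D745).

U+2D745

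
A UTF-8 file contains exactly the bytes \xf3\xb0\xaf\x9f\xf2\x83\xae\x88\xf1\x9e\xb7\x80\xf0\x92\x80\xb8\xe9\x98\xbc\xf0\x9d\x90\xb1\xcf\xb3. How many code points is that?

7

Byte at offset 0: 0xF3 = 11110011 → 4-byte char (#1). Advance 4.
Byte at offset 4: 0xF2 = 11110010 → 4-byte char (#2). Advance 4.
Byte at offset 8: 0xF1 = 11110001 → 4-byte char (#3). Advance 4.
Byte at offset 12: 0xF0 = 11110000 → 4-byte char (#4). Advance 4.
Byte at offset 16: 0xE9 = 11101001 → 3-byte char (#5). Advance 3.
Byte at offset 19: 0xF0 = 11110000 → 4-byte char (#6). Advance 4.
Byte at offset 23: 0xCF = 11001111 → 2-byte char (#7). Advance 2.
Reached end at offset 25 after 7 code points.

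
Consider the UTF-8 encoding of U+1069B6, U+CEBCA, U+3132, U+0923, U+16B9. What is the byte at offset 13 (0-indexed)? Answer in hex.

U+1069B6 → 4-byte form F4 86 A6 B6 at offsets 0–3.
U+CEBCA → 4-byte form F3 8E AF 8A at offsets 4–7.
U+3132 → 3-byte form E3 84 B2 at offsets 8–10.
U+0923 → 3-byte form E0 A4 A3 at offsets 11–13.
Offset 13 falls in char 4's range; it's byte 3 of E0 A4 A3 = 0xA3.

0xA3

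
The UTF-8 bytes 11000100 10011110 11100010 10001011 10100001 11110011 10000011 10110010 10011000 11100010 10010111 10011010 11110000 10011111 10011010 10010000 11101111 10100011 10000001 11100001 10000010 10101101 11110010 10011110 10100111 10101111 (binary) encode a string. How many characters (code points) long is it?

8

Byte at offset 0: 0xC4 = 11000100 → 2-byte char (#1). Advance 2.
Byte at offset 2: 0xE2 = 11100010 → 3-byte char (#2). Advance 3.
Byte at offset 5: 0xF3 = 11110011 → 4-byte char (#3). Advance 4.
Byte at offset 9: 0xE2 = 11100010 → 3-byte char (#4). Advance 3.
Byte at offset 12: 0xF0 = 11110000 → 4-byte char (#5). Advance 4.
Byte at offset 16: 0xEF = 11101111 → 3-byte char (#6). Advance 3.
Byte at offset 19: 0xE1 = 11100001 → 3-byte char (#7). Advance 3.
Byte at offset 22: 0xF2 = 11110010 → 4-byte char (#8). Advance 4.
Reached end at offset 26 after 8 code points.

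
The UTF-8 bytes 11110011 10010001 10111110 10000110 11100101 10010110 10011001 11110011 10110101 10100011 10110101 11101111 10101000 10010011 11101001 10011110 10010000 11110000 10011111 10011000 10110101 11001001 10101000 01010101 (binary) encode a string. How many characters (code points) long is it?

8

Byte at offset 0: 0xF3 = 11110011 → 4-byte char (#1). Advance 4.
Byte at offset 4: 0xE5 = 11100101 → 3-byte char (#2). Advance 3.
Byte at offset 7: 0xF3 = 11110011 → 4-byte char (#3). Advance 4.
Byte at offset 11: 0xEF = 11101111 → 3-byte char (#4). Advance 3.
Byte at offset 14: 0xE9 = 11101001 → 3-byte char (#5). Advance 3.
Byte at offset 17: 0xF0 = 11110000 → 4-byte char (#6). Advance 4.
Byte at offset 21: 0xC9 = 11001001 → 2-byte char (#7). Advance 2.
Byte at offset 23: 0x55 = 01010101 → 1-byte char (#8). Advance 1.
Reached end at offset 24 after 8 code points.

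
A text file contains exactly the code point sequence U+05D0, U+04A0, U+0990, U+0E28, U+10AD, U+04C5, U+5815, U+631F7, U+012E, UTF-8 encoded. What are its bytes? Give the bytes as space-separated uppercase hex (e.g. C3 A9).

D7 90 D2 A0 E0 A6 90 E0 B8 A8 E1 82 AD D3 85 E5 A0 95 F1 A3 87 B7 C4 AE

U+05D0: 2-byte form → D7 90.
U+04A0: 2-byte form → D2 A0.
U+0990: 3-byte form → E0 A6 90.
U+0E28: 3-byte form → E0 B8 A8.
U+10AD: 3-byte form → E1 82 AD.
U+04C5: 2-byte form → D3 85.
U+5815: 3-byte form → E5 A0 95.
U+631F7: 4-byte form → F1 A3 87 B7.
U+012E: 2-byte form → C4 AE.
Concatenated (24 bytes): D7 90 D2 A0 E0 A6 90 E0 B8 A8 E1 82 AD D3 85 E5 A0 95 F1 A3 87 B7 C4 AE.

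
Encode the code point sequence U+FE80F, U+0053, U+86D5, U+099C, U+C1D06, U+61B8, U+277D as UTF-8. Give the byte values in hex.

F3 BE A0 8F 53 E8 9B 95 E0 A6 9C F3 81 B4 86 E6 86 B8 E2 9D BD

U+FE80F: 4-byte form → F3 BE A0 8F.
U+0053: 1-byte form → 53.
U+86D5: 3-byte form → E8 9B 95.
U+099C: 3-byte form → E0 A6 9C.
U+C1D06: 4-byte form → F3 81 B4 86.
U+61B8: 3-byte form → E6 86 B8.
U+277D: 3-byte form → E2 9D BD.
Concatenated (21 bytes): F3 BE A0 8F 53 E8 9B 95 E0 A6 9C F3 81 B4 86 E6 86 B8 E2 9D BD.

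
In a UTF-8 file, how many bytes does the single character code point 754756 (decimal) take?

4

U+B8444 = 0xB8444. UTF-8 uses 1 byte below 0x80, 2 below 0x800, 3 below 0x10000, 4 up to 0x10FFFF. 0xB8444 is in U+10000–U+10FFFF → 4 bytes.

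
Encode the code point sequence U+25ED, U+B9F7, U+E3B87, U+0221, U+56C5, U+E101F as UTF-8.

E2 97 AD EB A7 B7 F3 A3 AE 87 C8 A1 E5 9B 85 F3 A1 80 9F

U+25ED: 3-byte form → E2 97 AD.
U+B9F7: 3-byte form → EB A7 B7.
U+E3B87: 4-byte form → F3 A3 AE 87.
U+0221: 2-byte form → C8 A1.
U+56C5: 3-byte form → E5 9B 85.
U+E101F: 4-byte form → F3 A1 80 9F.
Concatenated (19 bytes): E2 97 AD EB A7 B7 F3 A3 AE 87 C8 A1 E5 9B 85 F3 A1 80 9F.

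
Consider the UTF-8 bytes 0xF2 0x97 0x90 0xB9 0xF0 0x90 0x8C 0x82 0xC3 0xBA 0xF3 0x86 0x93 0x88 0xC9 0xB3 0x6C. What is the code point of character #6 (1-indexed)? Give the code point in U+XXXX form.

U+006C

Offset 0: leading byte 0xF2 = 11110010 → 4-byte char #1 = F2 97 90 B9.
Offset 4: leading byte 0xF0 = 11110000 → 4-byte char #2 = F0 90 8C 82.
Offset 8: leading byte 0xC3 = 11000011 → 2-byte char #3 = C3 BA.
Offset 10: leading byte 0xF3 = 11110011 → 4-byte char #4 = F3 86 93 88.
Offset 14: leading byte 0xC9 = 11001001 → 2-byte char #5 = C9 B3.
Offset 16: leading byte 0x6C = 01101100 → 1-byte char #6 = 6C.
Leading byte 0x6C = 01101100 matches 0xxxxxxx → 1-byte sequence.
Byte 1: 0x6C = 01101100, payload 1101100 (7 bits).
Concatenate: 1101100 = 0x6C (7 bits → U+006C).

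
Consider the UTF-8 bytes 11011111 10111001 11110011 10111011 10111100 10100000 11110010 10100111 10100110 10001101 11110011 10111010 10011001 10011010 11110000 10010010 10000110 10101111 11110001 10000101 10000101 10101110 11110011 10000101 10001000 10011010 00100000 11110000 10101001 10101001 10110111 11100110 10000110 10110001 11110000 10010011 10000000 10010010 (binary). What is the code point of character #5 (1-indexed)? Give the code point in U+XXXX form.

U+121AF

Offset 0: leading byte 0xDF = 11011111 → 2-byte char #1 = DF B9.
Offset 2: leading byte 0xF3 = 11110011 → 4-byte char #2 = F3 BB BC A0.
Offset 6: leading byte 0xF2 = 11110010 → 4-byte char #3 = F2 A7 A6 8D.
Offset 10: leading byte 0xF3 = 11110011 → 4-byte char #4 = F3 BA 99 9A.
Offset 14: leading byte 0xF0 = 11110000 → 4-byte char #5 = F0 92 86 AF.
Leading byte 0xF0 = 11110000 matches 11110xxx → 4-byte sequence.
Byte 1: 0xF0 = 11110000, payload 000 (3 bits).
Byte 2: 0x92 = 10010010 (10xxxxxx ✓), payload 010010.
Byte 3: 0x86 = 10000110 (10xxxxxx ✓), payload 000110.
Byte 4: 0xAF = 10101111 (10xxxxxx ✓), payload 101111.
Concatenate: 000010010000110101111 = 0x121AF (21 bits → U+121AF).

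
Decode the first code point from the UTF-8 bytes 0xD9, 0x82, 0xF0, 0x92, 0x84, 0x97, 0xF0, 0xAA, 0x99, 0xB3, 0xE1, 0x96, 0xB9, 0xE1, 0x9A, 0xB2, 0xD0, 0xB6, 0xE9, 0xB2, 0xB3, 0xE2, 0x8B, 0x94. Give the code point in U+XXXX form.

U+0642

Offset 0: leading byte 0xD9 = 11011001 → 2-byte char #1 = D9 82.
Leading byte 0xD9 = 11011001 matches 110xxxxx → 2-byte sequence.
Byte 1: 0xD9 = 11011001, payload 11001 (5 bits).
Byte 2: 0x82 = 10000010 (10xxxxxx ✓), payload 000010.
Concatenate: 11001000010 = 0x642 (11 bits → U+0642).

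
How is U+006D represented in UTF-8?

6D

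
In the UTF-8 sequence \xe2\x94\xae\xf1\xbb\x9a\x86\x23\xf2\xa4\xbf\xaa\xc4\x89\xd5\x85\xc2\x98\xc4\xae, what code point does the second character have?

U+7B686

Offset 0: leading byte 0xE2 = 11100010 → 3-byte char #1 = E2 94 AE.
Offset 3: leading byte 0xF1 = 11110001 → 4-byte char #2 = F1 BB 9A 86.
Leading byte 0xF1 = 11110001 matches 11110xxx → 4-byte sequence.
Byte 1: 0xF1 = 11110001, payload 001 (3 bits).
Byte 2: 0xBB = 10111011 (10xxxxxx ✓), payload 111011.
Byte 3: 0x9A = 10011010 (10xxxxxx ✓), payload 011010.
Byte 4: 0x86 = 10000110 (10xxxxxx ✓), payload 000110.
Concatenate: 001111011011010000110 = 0x7B686 (21 bits → U+7B686).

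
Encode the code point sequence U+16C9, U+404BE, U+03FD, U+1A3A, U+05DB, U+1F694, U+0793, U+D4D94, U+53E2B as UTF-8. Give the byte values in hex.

U+16C9: 3-byte form → E1 9B 89.
U+404BE: 4-byte form → F1 80 92 BE.
U+03FD: 2-byte form → CF BD.
U+1A3A: 3-byte form → E1 A8 BA.
U+05DB: 2-byte form → D7 9B.
U+1F694: 4-byte form → F0 9F 9A 94.
U+0793: 2-byte form → DE 93.
U+D4D94: 4-byte form → F3 94 B6 94.
U+53E2B: 4-byte form → F1 93 B8 AB.
Concatenated (28 bytes): E1 9B 89 F1 80 92 BE CF BD E1 A8 BA D7 9B F0 9F 9A 94 DE 93 F3 94 B6 94 F1 93 B8 AB.

E1 9B 89 F1 80 92 BE CF BD E1 A8 BA D7 9B F0 9F 9A 94 DE 93 F3 94 B6 94 F1 93 B8 AB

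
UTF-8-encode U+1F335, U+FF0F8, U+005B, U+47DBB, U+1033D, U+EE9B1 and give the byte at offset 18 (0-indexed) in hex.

U+1F335 → 4-byte form F0 9F 8C B5 at offsets 0–3.
U+FF0F8 → 4-byte form F3 BF 83 B8 at offsets 4–7.
U+005B → 1-byte form 5B at offsets 8–8.
U+47DBB → 4-byte form F1 87 B6 BB at offsets 9–12.
U+1033D → 4-byte form F0 90 8C BD at offsets 13–16.
U+EE9B1 → 4-byte form F3 AE A6 B1 at offsets 17–20.
Offset 18 falls in char 6's range; it's byte 2 of F3 AE A6 B1 = 0xAE.

0xAE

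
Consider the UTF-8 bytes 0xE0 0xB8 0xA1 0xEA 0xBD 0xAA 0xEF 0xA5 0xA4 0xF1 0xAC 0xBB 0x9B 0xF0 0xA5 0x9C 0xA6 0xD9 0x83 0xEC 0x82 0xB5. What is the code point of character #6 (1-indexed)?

Offset 0: leading byte 0xE0 = 11100000 → 3-byte char #1 = E0 B8 A1.
Offset 3: leading byte 0xEA = 11101010 → 3-byte char #2 = EA BD AA.
Offset 6: leading byte 0xEF = 11101111 → 3-byte char #3 = EF A5 A4.
Offset 9: leading byte 0xF1 = 11110001 → 4-byte char #4 = F1 AC BB 9B.
Offset 13: leading byte 0xF0 = 11110000 → 4-byte char #5 = F0 A5 9C A6.
Offset 17: leading byte 0xD9 = 11011001 → 2-byte char #6 = D9 83.
Leading byte 0xD9 = 11011001 matches 110xxxxx → 2-byte sequence.
Byte 1: 0xD9 = 11011001, payload 11001 (5 bits).
Byte 2: 0x83 = 10000011 (10xxxxxx ✓), payload 000011.
Concatenate: 11001000011 = 0x643 (11 bits → U+0643).

U+0643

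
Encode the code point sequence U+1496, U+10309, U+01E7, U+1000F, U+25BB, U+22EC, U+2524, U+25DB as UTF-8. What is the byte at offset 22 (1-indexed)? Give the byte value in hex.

1-indexed offset 22 is 0-indexed offset 21.
U+1496 → 3-byte form E1 92 96 at offsets 0–2.
U+10309 → 4-byte form F0 90 8C 89 at offsets 3–6.
U+01E7 → 2-byte form C7 A7 at offsets 7–8.
U+1000F → 4-byte form F0 90 80 8F at offsets 9–12.
U+25BB → 3-byte form E2 96 BB at offsets 13–15.
U+22EC → 3-byte form E2 8B AC at offsets 16–18.
U+2524 → 3-byte form E2 94 A4 at offsets 19–21.
Offset 21 falls in char 7's range; it's byte 3 of E2 94 A4 = 0xA4.

0xA4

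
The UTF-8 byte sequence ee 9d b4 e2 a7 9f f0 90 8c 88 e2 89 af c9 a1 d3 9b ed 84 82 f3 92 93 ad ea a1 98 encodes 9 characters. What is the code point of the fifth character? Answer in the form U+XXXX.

U+0261

Offset 0: leading byte 0xEE = 11101110 → 3-byte char #1 = EE 9D B4.
Offset 3: leading byte 0xE2 = 11100010 → 3-byte char #2 = E2 A7 9F.
Offset 6: leading byte 0xF0 = 11110000 → 4-byte char #3 = F0 90 8C 88.
Offset 10: leading byte 0xE2 = 11100010 → 3-byte char #4 = E2 89 AF.
Offset 13: leading byte 0xC9 = 11001001 → 2-byte char #5 = C9 A1.
Leading byte 0xC9 = 11001001 matches 110xxxxx → 2-byte sequence.
Byte 1: 0xC9 = 11001001, payload 01001 (5 bits).
Byte 2: 0xA1 = 10100001 (10xxxxxx ✓), payload 100001.
Concatenate: 01001100001 = 0x261 (11 bits → U+0261).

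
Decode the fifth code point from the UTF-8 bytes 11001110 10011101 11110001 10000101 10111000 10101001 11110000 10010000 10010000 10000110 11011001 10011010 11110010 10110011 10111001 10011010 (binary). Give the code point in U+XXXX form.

Offset 0: leading byte 0xCE = 11001110 → 2-byte char #1 = CE 9D.
Offset 2: leading byte 0xF1 = 11110001 → 4-byte char #2 = F1 85 B8 A9.
Offset 6: leading byte 0xF0 = 11110000 → 4-byte char #3 = F0 90 90 86.
Offset 10: leading byte 0xD9 = 11011001 → 2-byte char #4 = D9 9A.
Offset 12: leading byte 0xF2 = 11110010 → 4-byte char #5 = F2 B3 B9 9A.
Leading byte 0xF2 = 11110010 matches 11110xxx → 4-byte sequence.
Byte 1: 0xF2 = 11110010, payload 010 (3 bits).
Byte 2: 0xB3 = 10110011 (10xxxxxx ✓), payload 110011.
Byte 3: 0xB9 = 10111001 (10xxxxxx ✓), payload 111001.
Byte 4: 0x9A = 10011010 (10xxxxxx ✓), payload 011010.
Concatenate: 010110011111001011010 = 0xB3E5A (21 bits → U+B3E5A).

U+B3E5A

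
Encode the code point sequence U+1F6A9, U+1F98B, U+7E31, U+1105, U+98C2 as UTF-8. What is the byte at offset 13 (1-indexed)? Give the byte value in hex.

0x84

1-indexed offset 13 is 0-indexed offset 12.
U+1F6A9 → 4-byte form F0 9F 9A A9 at offsets 0–3.
U+1F98B → 4-byte form F0 9F A6 8B at offsets 4–7.
U+7E31 → 3-byte form E7 B8 B1 at offsets 8–10.
U+1105 → 3-byte form E1 84 85 at offsets 11–13.
Offset 12 falls in char 4's range; it's byte 2 of E1 84 85 = 0x84.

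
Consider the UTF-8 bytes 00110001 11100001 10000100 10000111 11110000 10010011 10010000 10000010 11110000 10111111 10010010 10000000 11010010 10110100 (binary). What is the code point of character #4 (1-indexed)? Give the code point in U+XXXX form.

Offset 0: leading byte 0x31 = 00110001 → 1-byte char #1 = 31.
Offset 1: leading byte 0xE1 = 11100001 → 3-byte char #2 = E1 84 87.
Offset 4: leading byte 0xF0 = 11110000 → 4-byte char #3 = F0 93 90 82.
Offset 8: leading byte 0xF0 = 11110000 → 4-byte char #4 = F0 BF 92 80.
Leading byte 0xF0 = 11110000 matches 11110xxx → 4-byte sequence.
Byte 1: 0xF0 = 11110000, payload 000 (3 bits).
Byte 2: 0xBF = 10111111 (10xxxxxx ✓), payload 111111.
Byte 3: 0x92 = 10010010 (10xxxxxx ✓), payload 010010.
Byte 4: 0x80 = 10000000 (10xxxxxx ✓), payload 000000.
Concatenate: 000111111010010000000 = 0x3F480 (21 bits → U+3F480).

U+3F480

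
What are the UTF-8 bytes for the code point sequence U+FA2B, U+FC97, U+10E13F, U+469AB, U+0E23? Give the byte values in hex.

EF A8 AB EF B2 97 F4 8E 84 BF F1 86 A6 AB E0 B8 A3

U+FA2B: 3-byte form → EF A8 AB.
U+FC97: 3-byte form → EF B2 97.
U+10E13F: 4-byte form → F4 8E 84 BF.
U+469AB: 4-byte form → F1 86 A6 AB.
U+0E23: 3-byte form → E0 B8 A3.
Concatenated (17 bytes): EF A8 AB EF B2 97 F4 8E 84 BF F1 86 A6 AB E0 B8 A3.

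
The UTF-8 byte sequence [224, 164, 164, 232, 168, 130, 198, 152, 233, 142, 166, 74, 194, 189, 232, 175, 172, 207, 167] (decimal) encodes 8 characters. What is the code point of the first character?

U+0924

Offset 0: leading byte 0xE0 = 11100000 → 3-byte char #1 = E0 A4 A4.
Leading byte 0xE0 = 11100000 matches 1110xxxx → 3-byte sequence.
Byte 1: 0xE0 = 11100000, payload 0000 (4 bits).
Byte 2: 0xA4 = 10100100 (10xxxxxx ✓), payload 100100.
Byte 3: 0xA4 = 10100100 (10xxxxxx ✓), payload 100100.
Concatenate: 0000100100100100 = 0x924 (16 bits → U+0924).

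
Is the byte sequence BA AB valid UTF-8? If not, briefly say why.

invalid (continuation byte with no leading byte)

Byte 0xBA = 10111010 has the form 10xxxxxx — a continuation byte — but there is no preceding leading byte.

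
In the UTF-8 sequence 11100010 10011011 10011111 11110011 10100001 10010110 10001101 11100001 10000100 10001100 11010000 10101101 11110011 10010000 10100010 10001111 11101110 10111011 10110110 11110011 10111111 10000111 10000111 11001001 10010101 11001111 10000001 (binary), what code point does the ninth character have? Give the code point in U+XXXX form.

U+03C1

Offset 0: leading byte 0xE2 = 11100010 → 3-byte char #1 = E2 9B 9F.
Offset 3: leading byte 0xF3 = 11110011 → 4-byte char #2 = F3 A1 96 8D.
Offset 7: leading byte 0xE1 = 11100001 → 3-byte char #3 = E1 84 8C.
Offset 10: leading byte 0xD0 = 11010000 → 2-byte char #4 = D0 AD.
Offset 12: leading byte 0xF3 = 11110011 → 4-byte char #5 = F3 90 A2 8F.
Offset 16: leading byte 0xEE = 11101110 → 3-byte char #6 = EE BB B6.
Offset 19: leading byte 0xF3 = 11110011 → 4-byte char #7 = F3 BF 87 87.
Offset 23: leading byte 0xC9 = 11001001 → 2-byte char #8 = C9 95.
Offset 25: leading byte 0xCF = 11001111 → 2-byte char #9 = CF 81.
Leading byte 0xCF = 11001111 matches 110xxxxx → 2-byte sequence.
Byte 1: 0xCF = 11001111, payload 01111 (5 bits).
Byte 2: 0x81 = 10000001 (10xxxxxx ✓), payload 000001.
Concatenate: 01111000001 = 0x3C1 (11 bits → U+03C1).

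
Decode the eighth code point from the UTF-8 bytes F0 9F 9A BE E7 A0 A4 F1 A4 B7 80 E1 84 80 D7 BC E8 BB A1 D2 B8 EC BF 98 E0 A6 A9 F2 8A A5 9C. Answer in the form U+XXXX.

U+CFD8

Offset 0: leading byte 0xF0 = 11110000 → 4-byte char #1 = F0 9F 9A BE.
Offset 4: leading byte 0xE7 = 11100111 → 3-byte char #2 = E7 A0 A4.
Offset 7: leading byte 0xF1 = 11110001 → 4-byte char #3 = F1 A4 B7 80.
Offset 11: leading byte 0xE1 = 11100001 → 3-byte char #4 = E1 84 80.
Offset 14: leading byte 0xD7 = 11010111 → 2-byte char #5 = D7 BC.
Offset 16: leading byte 0xE8 = 11101000 → 3-byte char #6 = E8 BB A1.
Offset 19: leading byte 0xD2 = 11010010 → 2-byte char #7 = D2 B8.
Offset 21: leading byte 0xEC = 11101100 → 3-byte char #8 = EC BF 98.
Leading byte 0xEC = 11101100 matches 1110xxxx → 3-byte sequence.
Byte 1: 0xEC = 11101100, payload 1100 (4 bits).
Byte 2: 0xBF = 10111111 (10xxxxxx ✓), payload 111111.
Byte 3: 0x98 = 10011000 (10xxxxxx ✓), payload 011000.
Concatenate: 1100111111011000 = 0xCFD8 (16 bits → U+CFD8).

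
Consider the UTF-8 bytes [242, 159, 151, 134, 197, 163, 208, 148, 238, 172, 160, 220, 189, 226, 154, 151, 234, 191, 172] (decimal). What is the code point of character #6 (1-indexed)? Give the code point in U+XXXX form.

Offset 0: leading byte 0xF2 = 11110010 → 4-byte char #1 = F2 9F 97 86.
Offset 4: leading byte 0xC5 = 11000101 → 2-byte char #2 = C5 A3.
Offset 6: leading byte 0xD0 = 11010000 → 2-byte char #3 = D0 94.
Offset 8: leading byte 0xEE = 11101110 → 3-byte char #4 = EE AC A0.
Offset 11: leading byte 0xDC = 11011100 → 2-byte char #5 = DC BD.
Offset 13: leading byte 0xE2 = 11100010 → 3-byte char #6 = E2 9A 97.
Leading byte 0xE2 = 11100010 matches 1110xxxx → 3-byte sequence.
Byte 1: 0xE2 = 11100010, payload 0010 (4 bits).
Byte 2: 0x9A = 10011010 (10xxxxxx ✓), payload 011010.
Byte 3: 0x97 = 10010111 (10xxxxxx ✓), payload 010111.
Concatenate: 0010011010010111 = 0x2697 (16 bits → U+2697).

U+2697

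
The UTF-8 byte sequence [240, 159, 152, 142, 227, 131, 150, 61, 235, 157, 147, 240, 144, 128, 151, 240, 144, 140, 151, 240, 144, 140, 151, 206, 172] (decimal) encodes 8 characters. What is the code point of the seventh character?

Offset 0: leading byte 0xF0 = 11110000 → 4-byte char #1 = F0 9F 98 8E.
Offset 4: leading byte 0xE3 = 11100011 → 3-byte char #2 = E3 83 96.
Offset 7: leading byte 0x3D = 00111101 → 1-byte char #3 = 3D.
Offset 8: leading byte 0xEB = 11101011 → 3-byte char #4 = EB 9D 93.
Offset 11: leading byte 0xF0 = 11110000 → 4-byte char #5 = F0 90 80 97.
Offset 15: leading byte 0xF0 = 11110000 → 4-byte char #6 = F0 90 8C 97.
Offset 19: leading byte 0xF0 = 11110000 → 4-byte char #7 = F0 90 8C 97.
Leading byte 0xF0 = 11110000 matches 11110xxx → 4-byte sequence.
Byte 1: 0xF0 = 11110000, payload 000 (3 bits).
Byte 2: 0x90 = 10010000 (10xxxxxx ✓), payload 010000.
Byte 3: 0x8C = 10001100 (10xxxxxx ✓), payload 001100.
Byte 4: 0x97 = 10010111 (10xxxxxx ✓), payload 010111.
Concatenate: 000010000001100010111 = 0x10317 (21 bits → U+10317).

U+10317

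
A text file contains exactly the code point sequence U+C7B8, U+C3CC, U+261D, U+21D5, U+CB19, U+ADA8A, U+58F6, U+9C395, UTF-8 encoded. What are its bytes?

U+C7B8: 3-byte form → EC 9E B8.
U+C3CC: 3-byte form → EC 8F 8C.
U+261D: 3-byte form → E2 98 9D.
U+21D5: 3-byte form → E2 87 95.
U+CB19: 3-byte form → EC AC 99.
U+ADA8A: 4-byte form → F2 AD AA 8A.
U+58F6: 3-byte form → E5 A3 B6.
U+9C395: 4-byte form → F2 9C 8E 95.
Concatenated (26 bytes): EC 9E B8 EC 8F 8C E2 98 9D E2 87 95 EC AC 99 F2 AD AA 8A E5 A3 B6 F2 9C 8E 95.

EC 9E B8 EC 8F 8C E2 98 9D E2 87 95 EC AC 99 F2 AD AA 8A E5 A3 B6 F2 9C 8E 95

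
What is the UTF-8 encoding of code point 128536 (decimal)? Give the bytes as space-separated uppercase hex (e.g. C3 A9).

U+1F618 = 0x1F618 = 128536 decimal. In range U+10000–U+10FFFF → 4-byte form: 11110xxx 10xxxxxx 10xxxxxx 10xxxxxx.
Binary (21 bits): 000011111011000011000.
Split 3+6+6+6: 000 | 011111 | 011000 | 011000.
Byte 1: 11110000 = 0xF0.
Byte 2: 10011111 = 0x9F.
Byte 3: 10011000 = 0x98.
Byte 4: 10011000 = 0x98.

F0 9F 98 98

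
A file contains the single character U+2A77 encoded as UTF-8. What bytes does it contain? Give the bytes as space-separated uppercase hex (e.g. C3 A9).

E2 A9 B7

U+2A77 = 0x2A77 = 10871 decimal. In range U+0800–U+FFFF → 3-byte form: 1110xxxx 10xxxxxx 10xxxxxx.
Binary (16 bits): 0010101001110111.
Split 4+6+6: 0010 | 101001 | 110111.
Byte 1: 11100010 = 0xE2.
Byte 2: 10101001 = 0xA9.
Byte 3: 10110111 = 0xB7.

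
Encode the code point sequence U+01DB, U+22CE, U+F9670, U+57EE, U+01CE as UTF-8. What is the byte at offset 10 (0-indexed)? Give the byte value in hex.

U+01DB → 2-byte form C7 9B at offsets 0–1.
U+22CE → 3-byte form E2 8B 8E at offsets 2–4.
U+F9670 → 4-byte form F3 B9 99 B0 at offsets 5–8.
U+57EE → 3-byte form E5 9F AE at offsets 9–11.
Offset 10 falls in char 4's range; it's byte 2 of E5 9F AE = 0x9F.

0x9F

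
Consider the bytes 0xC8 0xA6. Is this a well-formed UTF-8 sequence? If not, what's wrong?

Leading byte 0xC8 = 11001000 → 2-byte form.
Continuation bytes 0xA6=10100110 all match 10xxxxxx.
Decoded value 0x226 is ≥ 0x80 (shortest form) and not a surrogate.

valid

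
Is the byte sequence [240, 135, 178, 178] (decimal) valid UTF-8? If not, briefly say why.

Leading byte 0xF0 = 11110000 → 4-byte form.
Continuation bytes all match 10xxxxxx. Payload decodes to 0x7CB2.
But 0x7CB2 < 0x10000, the minimum for a 4-byte sequence — this is an overlong encoding.

invalid (overlong encoding)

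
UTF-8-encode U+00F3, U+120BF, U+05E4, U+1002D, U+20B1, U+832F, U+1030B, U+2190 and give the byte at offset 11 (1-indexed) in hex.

0x80

1-indexed offset 11 is 0-indexed offset 10.
U+00F3 → 2-byte form C3 B3 at offsets 0–1.
U+120BF → 4-byte form F0 92 82 BF at offsets 2–5.
U+05E4 → 2-byte form D7 A4 at offsets 6–7.
U+1002D → 4-byte form F0 90 80 AD at offsets 8–11.
Offset 10 falls in char 4's range; it's byte 3 of F0 90 80 AD = 0x80.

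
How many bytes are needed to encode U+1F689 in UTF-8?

4

U+1F689 = 0x1F689. UTF-8 uses 1 byte below 0x80, 2 below 0x800, 3 below 0x10000, 4 up to 0x10FFFF. 0x1F689 is in U+10000–U+10FFFF → 4 bytes.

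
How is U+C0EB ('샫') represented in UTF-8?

U+C0EB = 0xC0EB = 49387 decimal. In range U+0800–U+FFFF → 3-byte form: 1110xxxx 10xxxxxx 10xxxxxx.
Binary (16 bits): 1100000011101011.
Split 4+6+6: 1100 | 000011 | 101011.
Byte 1: 11101100 = 0xEC.
Byte 2: 10000011 = 0x83.
Byte 3: 10101011 = 0xAB.

EC 83 AB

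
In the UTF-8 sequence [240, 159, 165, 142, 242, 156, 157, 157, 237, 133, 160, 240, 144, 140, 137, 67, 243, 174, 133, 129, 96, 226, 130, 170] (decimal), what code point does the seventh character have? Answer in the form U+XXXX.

Offset 0: leading byte 0xF0 = 11110000 → 4-byte char #1 = F0 9F A5 8E.
Offset 4: leading byte 0xF2 = 11110010 → 4-byte char #2 = F2 9C 9D 9D.
Offset 8: leading byte 0xED = 11101101 → 3-byte char #3 = ED 85 A0.
Offset 11: leading byte 0xF0 = 11110000 → 4-byte char #4 = F0 90 8C 89.
Offset 15: leading byte 0x43 = 01000011 → 1-byte char #5 = 43.
Offset 16: leading byte 0xF3 = 11110011 → 4-byte char #6 = F3 AE 85 81.
Offset 20: leading byte 0x60 = 01100000 → 1-byte char #7 = 60.
Leading byte 0x60 = 01100000 matches 0xxxxxxx → 1-byte sequence.
Byte 1: 0x60 = 01100000, payload 1100000 (7 bits).
Concatenate: 1100000 = 0x60 (7 bits → U+0060).

U+0060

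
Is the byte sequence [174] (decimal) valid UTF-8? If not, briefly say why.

Byte 0xAE = 10101110 has the form 10xxxxxx — a continuation byte — but there is no preceding leading byte.

invalid (continuation byte with no leading byte)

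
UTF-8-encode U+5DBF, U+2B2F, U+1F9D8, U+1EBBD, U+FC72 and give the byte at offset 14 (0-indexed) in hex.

0xEF

U+5DBF → 3-byte form E5 B6 BF at offsets 0–2.
U+2B2F → 3-byte form E2 AC AF at offsets 3–5.
U+1F9D8 → 4-byte form F0 9F A7 98 at offsets 6–9.
U+1EBBD → 4-byte form F0 9E AE BD at offsets 10–13.
U+FC72 → 3-byte form EF B1 B2 at offsets 14–16.
Offset 14 falls in char 5's range; it's byte 1 of EF B1 B2 = 0xEF.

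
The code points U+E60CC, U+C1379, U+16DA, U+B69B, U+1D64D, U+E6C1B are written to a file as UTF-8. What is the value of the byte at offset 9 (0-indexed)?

0x9B

U+E60CC → 4-byte form F3 A6 83 8C at offsets 0–3.
U+C1379 → 4-byte form F3 81 8D B9 at offsets 4–7.
U+16DA → 3-byte form E1 9B 9A at offsets 8–10.
Offset 9 falls in char 3's range; it's byte 2 of E1 9B 9A = 0x9B.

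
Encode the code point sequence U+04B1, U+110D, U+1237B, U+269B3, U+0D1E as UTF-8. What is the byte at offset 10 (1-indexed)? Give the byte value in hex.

0xF0

1-indexed offset 10 is 0-indexed offset 9.
U+04B1 → 2-byte form D2 B1 at offsets 0–1.
U+110D → 3-byte form E1 84 8D at offsets 2–4.
U+1237B → 4-byte form F0 92 8D BB at offsets 5–8.
U+269B3 → 4-byte form F0 A6 A6 B3 at offsets 9–12.
Offset 9 falls in char 4's range; it's byte 1 of F0 A6 A6 B3 = 0xF0.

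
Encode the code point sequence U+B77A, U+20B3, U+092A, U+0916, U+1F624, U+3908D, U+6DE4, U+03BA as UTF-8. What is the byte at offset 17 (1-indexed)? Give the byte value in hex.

1-indexed offset 17 is 0-indexed offset 16.
U+B77A → 3-byte form EB 9D BA at offsets 0–2.
U+20B3 → 3-byte form E2 82 B3 at offsets 3–5.
U+092A → 3-byte form E0 A4 AA at offsets 6–8.
U+0916 → 3-byte form E0 A4 96 at offsets 9–11.
U+1F624 → 4-byte form F0 9F 98 A4 at offsets 12–15.
U+3908D → 4-byte form F0 B9 82 8D at offsets 16–19.
Offset 16 falls in char 6's range; it's byte 1 of F0 B9 82 8D = 0xF0.

0xF0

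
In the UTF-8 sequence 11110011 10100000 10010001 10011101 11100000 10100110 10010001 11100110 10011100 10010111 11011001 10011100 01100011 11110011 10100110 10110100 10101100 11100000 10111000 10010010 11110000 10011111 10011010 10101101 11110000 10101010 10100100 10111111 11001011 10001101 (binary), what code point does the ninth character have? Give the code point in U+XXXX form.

U+2A93F

Offset 0: leading byte 0xF3 = 11110011 → 4-byte char #1 = F3 A0 91 9D.
Offset 4: leading byte 0xE0 = 11100000 → 3-byte char #2 = E0 A6 91.
Offset 7: leading byte 0xE6 = 11100110 → 3-byte char #3 = E6 9C 97.
Offset 10: leading byte 0xD9 = 11011001 → 2-byte char #4 = D9 9C.
Offset 12: leading byte 0x63 = 01100011 → 1-byte char #5 = 63.
Offset 13: leading byte 0xF3 = 11110011 → 4-byte char #6 = F3 A6 B4 AC.
Offset 17: leading byte 0xE0 = 11100000 → 3-byte char #7 = E0 B8 92.
Offset 20: leading byte 0xF0 = 11110000 → 4-byte char #8 = F0 9F 9A AD.
Offset 24: leading byte 0xF0 = 11110000 → 4-byte char #9 = F0 AA A4 BF.
Leading byte 0xF0 = 11110000 matches 11110xxx → 4-byte sequence.
Byte 1: 0xF0 = 11110000, payload 000 (3 bits).
Byte 2: 0xAA = 10101010 (10xxxxxx ✓), payload 101010.
Byte 3: 0xA4 = 10100100 (10xxxxxx ✓), payload 100100.
Byte 4: 0xBF = 10111111 (10xxxxxx ✓), payload 111111.
Concatenate: 000101010100100111111 = 0x2A93F (21 bits → U+2A93F).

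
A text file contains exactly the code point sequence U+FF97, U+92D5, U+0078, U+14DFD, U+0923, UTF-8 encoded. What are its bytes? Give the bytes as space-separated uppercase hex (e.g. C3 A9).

U+FF97: 3-byte form → EF BE 97.
U+92D5: 3-byte form → E9 8B 95.
U+0078: 1-byte form → 78.
U+14DFD: 4-byte form → F0 94 B7 BD.
U+0923: 3-byte form → E0 A4 A3.
Concatenated (14 bytes): EF BE 97 E9 8B 95 78 F0 94 B7 BD E0 A4 A3.

EF BE 97 E9 8B 95 78 F0 94 B7 BD E0 A4 A3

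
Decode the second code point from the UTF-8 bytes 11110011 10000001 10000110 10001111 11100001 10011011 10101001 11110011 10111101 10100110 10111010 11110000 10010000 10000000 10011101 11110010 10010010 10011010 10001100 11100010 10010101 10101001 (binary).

Offset 0: leading byte 0xF3 = 11110011 → 4-byte char #1 = F3 81 86 8F.
Offset 4: leading byte 0xE1 = 11100001 → 3-byte char #2 = E1 9B A9.
Leading byte 0xE1 = 11100001 matches 1110xxxx → 3-byte sequence.
Byte 1: 0xE1 = 11100001, payload 0001 (4 bits).
Byte 2: 0x9B = 10011011 (10xxxxxx ✓), payload 011011.
Byte 3: 0xA9 = 10101001 (10xxxxxx ✓), payload 101001.
Concatenate: 0001011011101001 = 0x16E9 (16 bits → U+16E9).

U+16E9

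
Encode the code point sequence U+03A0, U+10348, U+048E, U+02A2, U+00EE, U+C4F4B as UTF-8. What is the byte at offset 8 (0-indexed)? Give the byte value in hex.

0xCA

U+03A0 → 2-byte form CE A0 at offsets 0–1.
U+10348 → 4-byte form F0 90 8D 88 at offsets 2–5.
U+048E → 2-byte form D2 8E at offsets 6–7.
U+02A2 → 2-byte form CA A2 at offsets 8–9.
Offset 8 falls in char 4's range; it's byte 1 of CA A2 = 0xCA.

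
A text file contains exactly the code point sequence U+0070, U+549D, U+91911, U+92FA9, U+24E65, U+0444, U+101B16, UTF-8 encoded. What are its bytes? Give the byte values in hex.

70 E5 92 9D F2 91 A4 91 F2 92 BE A9 F0 A4 B9 A5 D1 84 F4 81 AC 96

U+0070: 1-byte form → 70.
U+549D: 3-byte form → E5 92 9D.
U+91911: 4-byte form → F2 91 A4 91.
U+92FA9: 4-byte form → F2 92 BE A9.
U+24E65: 4-byte form → F0 A4 B9 A5.
U+0444: 2-byte form → D1 84.
U+101B16: 4-byte form → F4 81 AC 96.
Concatenated (22 bytes): 70 E5 92 9D F2 91 A4 91 F2 92 BE A9 F0 A4 B9 A5 D1 84 F4 81 AC 96.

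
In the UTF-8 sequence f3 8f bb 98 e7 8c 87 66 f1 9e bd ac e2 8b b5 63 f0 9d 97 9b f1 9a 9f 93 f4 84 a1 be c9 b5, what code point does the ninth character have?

Offset 0: leading byte 0xF3 = 11110011 → 4-byte char #1 = F3 8F BB 98.
Offset 4: leading byte 0xE7 = 11100111 → 3-byte char #2 = E7 8C 87.
Offset 7: leading byte 0x66 = 01100110 → 1-byte char #3 = 66.
Offset 8: leading byte 0xF1 = 11110001 → 4-byte char #4 = F1 9E BD AC.
Offset 12: leading byte 0xE2 = 11100010 → 3-byte char #5 = E2 8B B5.
Offset 15: leading byte 0x63 = 01100011 → 1-byte char #6 = 63.
Offset 16: leading byte 0xF0 = 11110000 → 4-byte char #7 = F0 9D 97 9B.
Offset 20: leading byte 0xF1 = 11110001 → 4-byte char #8 = F1 9A 9F 93.
Offset 24: leading byte 0xF4 = 11110100 → 4-byte char #9 = F4 84 A1 BE.
Leading byte 0xF4 = 11110100 matches 11110xxx → 4-byte sequence.
Byte 1: 0xF4 = 11110100, payload 100 (3 bits).
Byte 2: 0x84 = 10000100 (10xxxxxx ✓), payload 000100.
Byte 3: 0xA1 = 10100001 (10xxxxxx ✓), payload 100001.
Byte 4: 0xBE = 10111110 (10xxxxxx ✓), payload 111110.
Concatenate: 100000100100001111110 = 0x10487E (21 bits → U+10487E).

U+10487E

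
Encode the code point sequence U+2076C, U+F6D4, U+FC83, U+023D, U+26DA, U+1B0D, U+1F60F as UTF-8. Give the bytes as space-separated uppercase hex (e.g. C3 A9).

F0 A0 9D AC EF 9B 94 EF B2 83 C8 BD E2 9B 9A E1 AC 8D F0 9F 98 8F

U+2076C: 4-byte form → F0 A0 9D AC.
U+F6D4: 3-byte form → EF 9B 94.
U+FC83: 3-byte form → EF B2 83.
U+023D: 2-byte form → C8 BD.
U+26DA: 3-byte form → E2 9B 9A.
U+1B0D: 3-byte form → E1 AC 8D.
U+1F60F: 4-byte form → F0 9F 98 8F.
Concatenated (22 bytes): F0 A0 9D AC EF 9B 94 EF B2 83 C8 BD E2 9B 9A E1 AC 8D F0 9F 98 8F.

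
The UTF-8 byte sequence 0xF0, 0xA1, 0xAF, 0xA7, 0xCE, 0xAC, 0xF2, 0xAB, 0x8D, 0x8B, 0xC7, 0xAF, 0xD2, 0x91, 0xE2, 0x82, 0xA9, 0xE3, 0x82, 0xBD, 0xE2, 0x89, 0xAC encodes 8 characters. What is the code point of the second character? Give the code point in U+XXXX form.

Offset 0: leading byte 0xF0 = 11110000 → 4-byte char #1 = F0 A1 AF A7.
Offset 4: leading byte 0xCE = 11001110 → 2-byte char #2 = CE AC.
Leading byte 0xCE = 11001110 matches 110xxxxx → 2-byte sequence.
Byte 1: 0xCE = 11001110, payload 01110 (5 bits).
Byte 2: 0xAC = 10101100 (10xxxxxx ✓), payload 101100.
Concatenate: 01110101100 = 0x3AC (11 bits → U+03AC).

U+03AC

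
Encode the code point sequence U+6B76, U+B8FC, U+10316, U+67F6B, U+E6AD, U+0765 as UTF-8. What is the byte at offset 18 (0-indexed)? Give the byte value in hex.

0xA5

U+6B76 → 3-byte form E6 AD B6 at offsets 0–2.
U+B8FC → 3-byte form EB A3 BC at offsets 3–5.
U+10316 → 4-byte form F0 90 8C 96 at offsets 6–9.
U+67F6B → 4-byte form F1 A7 BD AB at offsets 10–13.
U+E6AD → 3-byte form EE 9A AD at offsets 14–16.
U+0765 → 2-byte form DD A5 at offsets 17–18.
Offset 18 falls in char 6's range; it's byte 2 of DD A5 = 0xA5.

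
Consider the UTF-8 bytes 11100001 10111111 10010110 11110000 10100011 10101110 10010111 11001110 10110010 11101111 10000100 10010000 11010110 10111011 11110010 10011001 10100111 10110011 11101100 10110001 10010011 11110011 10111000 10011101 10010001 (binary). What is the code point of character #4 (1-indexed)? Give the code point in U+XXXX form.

Offset 0: leading byte 0xE1 = 11100001 → 3-byte char #1 = E1 BF 96.
Offset 3: leading byte 0xF0 = 11110000 → 4-byte char #2 = F0 A3 AE 97.
Offset 7: leading byte 0xCE = 11001110 → 2-byte char #3 = CE B2.
Offset 9: leading byte 0xEF = 11101111 → 3-byte char #4 = EF 84 90.
Leading byte 0xEF = 11101111 matches 1110xxxx → 3-byte sequence.
Byte 1: 0xEF = 11101111, payload 1111 (4 bits).
Byte 2: 0x84 = 10000100 (10xxxxxx ✓), payload 000100.
Byte 3: 0x90 = 10010000 (10xxxxxx ✓), payload 010000.
Concatenate: 1111000100010000 = 0xF110 (16 bits → U+F110).

U+F110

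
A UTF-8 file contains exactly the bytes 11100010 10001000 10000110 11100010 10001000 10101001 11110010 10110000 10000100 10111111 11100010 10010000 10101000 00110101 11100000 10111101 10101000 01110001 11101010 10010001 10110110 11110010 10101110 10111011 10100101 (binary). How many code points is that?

Byte at offset 0: 0xE2 = 11100010 → 3-byte char (#1). Advance 3.
Byte at offset 3: 0xE2 = 11100010 → 3-byte char (#2). Advance 3.
Byte at offset 6: 0xF2 = 11110010 → 4-byte char (#3). Advance 4.
Byte at offset 10: 0xE2 = 11100010 → 3-byte char (#4). Advance 3.
Byte at offset 13: 0x35 = 00110101 → 1-byte char (#5). Advance 1.
Byte at offset 14: 0xE0 = 11100000 → 3-byte char (#6). Advance 3.
Byte at offset 17: 0x71 = 01110001 → 1-byte char (#7). Advance 1.
Byte at offset 18: 0xEA = 11101010 → 3-byte char (#8). Advance 3.
Byte at offset 21: 0xF2 = 11110010 → 4-byte char (#9). Advance 4.
Reached end at offset 25 after 9 code points.

9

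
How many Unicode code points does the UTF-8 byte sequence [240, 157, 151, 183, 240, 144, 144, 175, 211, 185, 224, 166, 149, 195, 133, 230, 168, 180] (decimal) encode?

Byte at offset 0: 0xF0 = 11110000 → 4-byte char (#1). Advance 4.
Byte at offset 4: 0xF0 = 11110000 → 4-byte char (#2). Advance 4.
Byte at offset 8: 0xD3 = 11010011 → 2-byte char (#3). Advance 2.
Byte at offset 10: 0xE0 = 11100000 → 3-byte char (#4). Advance 3.
Byte at offset 13: 0xC3 = 11000011 → 2-byte char (#5). Advance 2.
Byte at offset 15: 0xE6 = 11100110 → 3-byte char (#6). Advance 3.
Reached end at offset 18 after 6 code points.

6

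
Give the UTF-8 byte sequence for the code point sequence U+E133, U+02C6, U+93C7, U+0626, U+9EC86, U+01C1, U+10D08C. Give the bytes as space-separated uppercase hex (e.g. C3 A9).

U+E133: 3-byte form → EE 84 B3.
U+02C6: 2-byte form → CB 86.
U+93C7: 3-byte form → E9 8F 87.
U+0626: 2-byte form → D8 A6.
U+9EC86: 4-byte form → F2 9E B2 86.
U+01C1: 2-byte form → C7 81.
U+10D08C: 4-byte form → F4 8D 82 8C.
Concatenated (20 bytes): EE 84 B3 CB 86 E9 8F 87 D8 A6 F2 9E B2 86 C7 81 F4 8D 82 8C.

EE 84 B3 CB 86 E9 8F 87 D8 A6 F2 9E B2 86 C7 81 F4 8D 82 8C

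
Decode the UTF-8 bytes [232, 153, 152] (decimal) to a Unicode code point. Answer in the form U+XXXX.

U+8658

Leading byte 0xE8 = 11101000 matches 1110xxxx → 3-byte sequence.
Byte 1: 0xE8 = 11101000, payload 1000 (4 bits).
Byte 2: 0x99 = 10011001 (10xxxxxx ✓), payload 011001.
Byte 3: 0x98 = 10011000 (10xxxxxx ✓), payload 011000.
Concatenate: 1000011001011000 = 0x8658 (16 bits → U+8658).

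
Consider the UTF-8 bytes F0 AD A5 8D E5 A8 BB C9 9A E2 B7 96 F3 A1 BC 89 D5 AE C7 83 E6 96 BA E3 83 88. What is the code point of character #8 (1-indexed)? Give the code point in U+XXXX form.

U+65BA

Offset 0: leading byte 0xF0 = 11110000 → 4-byte char #1 = F0 AD A5 8D.
Offset 4: leading byte 0xE5 = 11100101 → 3-byte char #2 = E5 A8 BB.
Offset 7: leading byte 0xC9 = 11001001 → 2-byte char #3 = C9 9A.
Offset 9: leading byte 0xE2 = 11100010 → 3-byte char #4 = E2 B7 96.
Offset 12: leading byte 0xF3 = 11110011 → 4-byte char #5 = F3 A1 BC 89.
Offset 16: leading byte 0xD5 = 11010101 → 2-byte char #6 = D5 AE.
Offset 18: leading byte 0xC7 = 11000111 → 2-byte char #7 = C7 83.
Offset 20: leading byte 0xE6 = 11100110 → 3-byte char #8 = E6 96 BA.
Leading byte 0xE6 = 11100110 matches 1110xxxx → 3-byte sequence.
Byte 1: 0xE6 = 11100110, payload 0110 (4 bits).
Byte 2: 0x96 = 10010110 (10xxxxxx ✓), payload 010110.
Byte 3: 0xBA = 10111010 (10xxxxxx ✓), payload 111010.
Concatenate: 0110010110111010 = 0x65BA (16 bits → U+65BA).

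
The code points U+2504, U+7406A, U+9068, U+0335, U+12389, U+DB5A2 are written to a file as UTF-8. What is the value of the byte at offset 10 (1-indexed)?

0xA8

1-indexed offset 10 is 0-indexed offset 9.
U+2504 → 3-byte form E2 94 84 at offsets 0–2.
U+7406A → 4-byte form F1 B4 81 AA at offsets 3–6.
U+9068 → 3-byte form E9 81 A8 at offsets 7–9.
Offset 9 falls in char 3's range; it's byte 3 of E9 81 A8 = 0xA8.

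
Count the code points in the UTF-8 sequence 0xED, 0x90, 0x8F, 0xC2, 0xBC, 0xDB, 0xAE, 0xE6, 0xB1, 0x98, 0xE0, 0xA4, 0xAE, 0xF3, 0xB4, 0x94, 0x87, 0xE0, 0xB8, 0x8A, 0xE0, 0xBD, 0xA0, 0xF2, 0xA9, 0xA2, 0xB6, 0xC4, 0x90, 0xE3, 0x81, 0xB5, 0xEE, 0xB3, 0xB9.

12

Byte at offset 0: 0xED = 11101101 → 3-byte char (#1). Advance 3.
Byte at offset 3: 0xC2 = 11000010 → 2-byte char (#2). Advance 2.
Byte at offset 5: 0xDB = 11011011 → 2-byte char (#3). Advance 2.
Byte at offset 7: 0xE6 = 11100110 → 3-byte char (#4). Advance 3.
Byte at offset 10: 0xE0 = 11100000 → 3-byte char (#5). Advance 3.
Byte at offset 13: 0xF3 = 11110011 → 4-byte char (#6). Advance 4.
Byte at offset 17: 0xE0 = 11100000 → 3-byte char (#7). Advance 3.
Byte at offset 20: 0xE0 = 11100000 → 3-byte char (#8). Advance 3.
Byte at offset 23: 0xF2 = 11110010 → 4-byte char (#9). Advance 4.
Byte at offset 27: 0xC4 = 11000100 → 2-byte char (#10). Advance 2.
Byte at offset 29: 0xE3 = 11100011 → 3-byte char (#11). Advance 3.
Byte at offset 32: 0xEE = 11101110 → 3-byte char (#12). Advance 3.
Reached end at offset 35 after 12 code points.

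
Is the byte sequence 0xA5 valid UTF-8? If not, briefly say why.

Byte 0xA5 = 10100101 has the form 10xxxxxx — a continuation byte — but there is no preceding leading byte.

invalid (continuation byte with no leading byte)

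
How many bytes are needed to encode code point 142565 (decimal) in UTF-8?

U+22CE5 = 0x22CE5. UTF-8 uses 1 byte below 0x80, 2 below 0x800, 3 below 0x10000, 4 up to 0x10FFFF. 0x22CE5 is in U+10000–U+10FFFF → 4 bytes.

4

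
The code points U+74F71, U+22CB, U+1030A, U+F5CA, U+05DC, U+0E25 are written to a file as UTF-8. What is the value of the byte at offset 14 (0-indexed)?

0xD7

U+74F71 → 4-byte form F1 B4 BD B1 at offsets 0–3.
U+22CB → 3-byte form E2 8B 8B at offsets 4–6.
U+1030A → 4-byte form F0 90 8C 8A at offsets 7–10.
U+F5CA → 3-byte form EF 97 8A at offsets 11–13.
U+05DC → 2-byte form D7 9C at offsets 14–15.
Offset 14 falls in char 5's range; it's byte 1 of D7 9C = 0xD7.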